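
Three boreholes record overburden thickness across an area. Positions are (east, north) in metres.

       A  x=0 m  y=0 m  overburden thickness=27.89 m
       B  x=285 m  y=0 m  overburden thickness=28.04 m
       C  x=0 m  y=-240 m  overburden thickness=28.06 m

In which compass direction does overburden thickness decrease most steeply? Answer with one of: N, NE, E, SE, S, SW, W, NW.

∂d/∂x = (28.04 − 27.89) / (285 − 0) = +0.0005263
∂d/∂y = (28.06 − 27.89) / (-240 − 0) = -0.0007083
Steepest decrease is along −∇f = (-0.0005263 E, +0.0007083 N) → northwest.

NW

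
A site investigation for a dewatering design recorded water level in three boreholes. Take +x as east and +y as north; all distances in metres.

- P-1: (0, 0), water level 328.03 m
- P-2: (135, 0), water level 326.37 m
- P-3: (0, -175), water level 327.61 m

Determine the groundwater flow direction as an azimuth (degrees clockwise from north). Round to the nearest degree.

∂h/∂x = (326.37 − 328.03) / (135 − 0) = -0.01230
∂h/∂y = (327.61 − 328.03) / (-175 − 0) = +0.002400
Flow direction (−∇h) has components (+0.01230 E, -0.002400 N).
Azimuth = atan2(E, N) = atan2(+0.01230, -0.002400) = 101.0° ≈ 101°.

101°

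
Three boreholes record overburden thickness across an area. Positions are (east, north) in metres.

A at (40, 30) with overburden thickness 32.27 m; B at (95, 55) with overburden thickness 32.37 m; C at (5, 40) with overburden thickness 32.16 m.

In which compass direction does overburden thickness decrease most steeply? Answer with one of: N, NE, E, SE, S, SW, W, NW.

NW

Taking A as reference: B−A = (55, 25, +0.10); C−A = (-35, 10, -0.11).
Determinant of the coordinate differences = 55·10 − (-35)·25 = 1425.
∂d/∂x = [(+0.10)·10 − (-0.11)·25] / 1425 = +0.002632
∂d/∂y = [55·(-0.11) − (-35)·(+0.10)] / 1425 = -0.001789
Steepest decrease is along −∇f = (-0.002632 E, +0.001789 N) → northwest.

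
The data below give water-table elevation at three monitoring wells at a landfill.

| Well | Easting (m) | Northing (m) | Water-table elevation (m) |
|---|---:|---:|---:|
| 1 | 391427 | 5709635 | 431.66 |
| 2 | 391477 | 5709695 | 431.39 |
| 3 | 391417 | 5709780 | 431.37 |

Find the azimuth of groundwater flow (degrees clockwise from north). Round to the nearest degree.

052°

Differences from 1: to 2 (Δx, Δy, Δh) = (50, 60, -0.27); to 3 = (-10, 145, -0.29).
Solve a·Δx + b·Δy = Δh: det = 50·145 − (-10)·60 = 7850.
∂h/∂x = [(-0.27)·145 − (-0.29)·60] / 7850 = -0.002771
∂h/∂y = [50·(-0.29) − (-10)·(-0.27)] / 7850 = -0.002191
Flow direction (−∇h) has components (+0.002771 E, +0.002191 N).
Azimuth = atan2(E, N) = atan2(+0.002771, +0.002191) = 51.7° ≈ 052°.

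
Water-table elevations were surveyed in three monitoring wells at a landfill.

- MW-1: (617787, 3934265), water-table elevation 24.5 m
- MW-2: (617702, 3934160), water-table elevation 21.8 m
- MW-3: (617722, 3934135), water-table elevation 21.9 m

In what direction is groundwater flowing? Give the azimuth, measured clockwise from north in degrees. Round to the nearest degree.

Three-point gradient (reference MW-1): Δ to MW-2 = (-85, -105, -2.7), Δ to MW-3 = (-65, -130, -2.6).
∂h/∂x = +0.01846, ∂h/∂y = +0.01077 (det = 4225).
Flow direction (−∇h) has components (-0.01846 E, -0.01077 N).
Azimuth = atan2(E, N) = atan2(-0.01846, -0.01077) = 239.7° ≈ 240°.

240°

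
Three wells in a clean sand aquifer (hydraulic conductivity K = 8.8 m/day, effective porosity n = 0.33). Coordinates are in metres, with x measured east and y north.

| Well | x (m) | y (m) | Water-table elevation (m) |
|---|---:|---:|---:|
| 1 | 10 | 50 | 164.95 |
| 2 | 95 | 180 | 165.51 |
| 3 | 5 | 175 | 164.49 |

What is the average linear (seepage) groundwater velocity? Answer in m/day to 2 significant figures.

0.32 m/day

With h = a·x + b·y + c and 1 as origin, the differences give:
  85·a + 130·b = +0.56
  (-5)·a + 125·b = -0.46
Eliminate b (×125 and ×130, subtract): 11275·a = 129.800 → a = ∂h/∂x = +0.01151
Back-substitute: b = ∂h/∂y = -0.003220.
|∇h| = √(0.01151² + -0.003220²) = 0.01195
Seepage velocity v = K·i/n = 8.8 × 0.01195 / 0.33 = 0.3187 m/day.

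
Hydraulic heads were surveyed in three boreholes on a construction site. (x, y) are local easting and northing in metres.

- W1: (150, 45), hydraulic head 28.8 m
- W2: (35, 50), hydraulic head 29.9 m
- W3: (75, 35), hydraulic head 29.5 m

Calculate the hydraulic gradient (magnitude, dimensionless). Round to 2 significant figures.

Differences from W1: to W2 (Δx, Δy, Δh) = (-115, 5, +1.1); to W3 = (-75, -10, +0.7).
Solve a·Δx + b·Δy = Δh: det = (-115)·(-10) − (-75)·5 = 1525.
∂h/∂x = [(+1.1)·(-10) − (+0.7)·5] / 1525 = -0.009508
∂h/∂y = [(-115)·(+0.7) − (-75)·(+1.1)] / 1525 = +0.001311
|∇h| = √(-0.009508² + 0.001311²) = 0.009598

0.0096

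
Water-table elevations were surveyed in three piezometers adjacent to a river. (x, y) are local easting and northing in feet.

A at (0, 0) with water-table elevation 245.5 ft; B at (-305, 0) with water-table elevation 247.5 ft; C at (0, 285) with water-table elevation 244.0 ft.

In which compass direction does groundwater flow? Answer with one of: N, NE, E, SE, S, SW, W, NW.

∂h/∂x = (247.5 − 245.5) / (-305 − 0) = -0.006557
∂h/∂y = (244.0 − 245.5) / (285 − 0) = -0.005263
Flow = −∇h = (+0.006557 east, +0.005263 north), which points northeast.

NE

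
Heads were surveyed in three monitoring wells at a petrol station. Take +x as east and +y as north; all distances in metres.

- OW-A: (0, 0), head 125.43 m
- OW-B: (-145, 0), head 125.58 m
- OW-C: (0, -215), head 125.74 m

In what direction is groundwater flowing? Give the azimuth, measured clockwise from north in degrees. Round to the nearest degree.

∂h/∂x = (125.58 − 125.43) / (-145 − 0) = -0.001034
∂h/∂y = (125.74 − 125.43) / (-215 − 0) = -0.001442
Flow direction (−∇h) has components (+0.001034 E, +0.001442 N).
Azimuth = atan2(E, N) = atan2(+0.001034, +0.001442) = 35.7° ≈ 036°.

036°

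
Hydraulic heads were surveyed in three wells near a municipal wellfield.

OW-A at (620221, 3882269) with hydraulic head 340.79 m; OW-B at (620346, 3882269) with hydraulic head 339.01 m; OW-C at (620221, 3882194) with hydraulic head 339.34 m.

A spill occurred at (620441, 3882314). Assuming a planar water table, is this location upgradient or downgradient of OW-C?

∂h/∂x = (339.01 − 340.79) / (620346 − 620221) = -0.01424
∂h/∂y = (339.34 − 340.79) / (3882194 − 3882269) = +0.01933
Head at (620441, 3882314) = 340.79 + (-0.01424)·(220) + (+0.01933)·(45) = 338.53 m.
That is lower than the 339.34 m at OW-C, so the point is downgradient.

downgradient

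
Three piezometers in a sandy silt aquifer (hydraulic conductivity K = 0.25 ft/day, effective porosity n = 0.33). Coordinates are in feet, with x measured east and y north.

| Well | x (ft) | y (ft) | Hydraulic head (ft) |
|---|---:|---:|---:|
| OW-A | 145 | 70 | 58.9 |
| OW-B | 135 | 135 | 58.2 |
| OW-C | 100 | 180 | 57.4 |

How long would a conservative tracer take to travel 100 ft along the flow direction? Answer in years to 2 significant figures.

25 years

With h = a·x + b·y + c and OW-A as origin, the differences give:
  (-10)·a + 65·b = -0.7
  (-45)·a + 110·b = -1.5
Eliminate b (×110 and ×65, subtract): 1825·a = 20.50 → a = ∂h/∂x = +0.01123
Back-substitute: b = ∂h/∂y = -0.009041.
|∇h| = √(0.01123² + -0.009041²) = 0.01442
Seepage velocity v = K·i/n = 0.25 × 0.01442 / 0.33 = 0.01092 ft/day.
t = 100 / 0.01092 = 9158 days = 25.1 years.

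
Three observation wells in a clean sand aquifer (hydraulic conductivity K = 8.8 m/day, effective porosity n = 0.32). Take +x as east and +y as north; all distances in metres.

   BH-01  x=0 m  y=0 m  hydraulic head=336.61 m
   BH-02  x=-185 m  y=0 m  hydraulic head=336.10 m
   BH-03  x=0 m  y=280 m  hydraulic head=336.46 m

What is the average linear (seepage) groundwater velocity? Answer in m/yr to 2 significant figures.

∂h/∂x = (336.10 − 336.61) / (-185 − 0) = +0.002757
∂h/∂y = (336.46 − 336.61) / (280 − 0) = -0.0005357
|∇h| = √(0.002757² + -0.0005357²) = 0.002809
Seepage velocity v = K·i/n = 8.8 × 0.002809 / 0.32 = 0.07725 m/day = 28.22 m/yr.

28 m/yr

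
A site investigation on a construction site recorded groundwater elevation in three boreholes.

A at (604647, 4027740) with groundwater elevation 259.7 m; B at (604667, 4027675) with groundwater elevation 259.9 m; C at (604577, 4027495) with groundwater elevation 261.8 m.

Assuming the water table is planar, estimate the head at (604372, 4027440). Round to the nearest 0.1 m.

Three-point gradient (reference A): Δ to B = (20, -65, +0.2), Δ to C = (-70, -245, +2.1).
∂h/∂x = -0.009259, ∂h/∂y = -0.005926 (det = -9450).
h(604372, 4027440) = 259.7 + (-0.009259)·(-275) + (-0.005926)·(-300) = 259.7 +2.546 +1.778 = 264.024 m.

264.0 m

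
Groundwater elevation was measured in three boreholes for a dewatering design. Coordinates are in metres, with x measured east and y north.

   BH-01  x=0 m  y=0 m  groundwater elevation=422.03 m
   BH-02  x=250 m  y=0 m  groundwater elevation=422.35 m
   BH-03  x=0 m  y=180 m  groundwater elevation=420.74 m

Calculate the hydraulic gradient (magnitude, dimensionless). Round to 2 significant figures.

∂h/∂x = (422.35 − 422.03) / (250 − 0) = +0.001280
∂h/∂y = (420.74 − 422.03) / (180 − 0) = -0.007167
|∇h| = √(0.001280² + -0.007167²) = 0.00728

0.0073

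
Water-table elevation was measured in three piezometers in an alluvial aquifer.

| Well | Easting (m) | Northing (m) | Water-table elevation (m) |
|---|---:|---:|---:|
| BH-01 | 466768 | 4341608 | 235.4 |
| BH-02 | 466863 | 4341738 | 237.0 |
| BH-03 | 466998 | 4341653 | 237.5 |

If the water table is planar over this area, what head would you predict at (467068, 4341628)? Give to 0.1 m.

Taking BH-01 as reference: BH-02−BH-01 = (95, 130, +1.6); BH-03−BH-01 = (230, 45, +2.1).
Determinant of the coordinate differences = 95·45 − 230·130 = -25625.
∂h/∂x = [(+1.6)·45 − (+2.1)·130] / -25625 = +0.007844
∂h/∂y = [95·(+2.1) − 230·(+1.6)] / -25625 = +0.006576
h(467068, 4341628) = 235.4 + (+0.007844)·(300) + (+0.006576)·(20) = 235.4 +2.353 +0.132 = 237.885 m.

237.9 m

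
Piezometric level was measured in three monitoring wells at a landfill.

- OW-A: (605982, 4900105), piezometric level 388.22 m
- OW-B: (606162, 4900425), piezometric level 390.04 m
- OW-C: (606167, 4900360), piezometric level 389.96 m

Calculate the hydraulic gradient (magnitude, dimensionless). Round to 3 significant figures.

Differences from OW-A: to OW-B (Δx, Δy, Δh) = (180, 320, +1.82); to OW-C = (185, 255, +1.74).
Solve a·Δx + b·Δy = Δh: det = 180·255 − 185·320 = -13300.
∂h/∂x = [(+1.82)·255 − (+1.74)·320] / -13300 = +0.006970
∂h/∂y = [180·(+1.74) − 185·(+1.82)] / -13300 = +0.001767
|∇h| = √(0.006970² + 0.001767²) = 0.00719

0.00719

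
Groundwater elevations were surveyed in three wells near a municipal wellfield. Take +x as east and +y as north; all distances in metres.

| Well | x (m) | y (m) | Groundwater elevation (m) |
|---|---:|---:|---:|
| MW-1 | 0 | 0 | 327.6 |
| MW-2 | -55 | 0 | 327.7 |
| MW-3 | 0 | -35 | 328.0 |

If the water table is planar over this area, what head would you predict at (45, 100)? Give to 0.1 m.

326.4 m

∂h/∂x = (327.7 − 327.6) / (-55 − 0) = -0.001818
∂h/∂y = (328.0 − 327.6) / (-35 − 0) = -0.01143
h(45, 100) = 327.6 + (-0.001818)·(45) + (-0.01143)·(100) = 327.6 -0.082 -1.143 = 326.375 m.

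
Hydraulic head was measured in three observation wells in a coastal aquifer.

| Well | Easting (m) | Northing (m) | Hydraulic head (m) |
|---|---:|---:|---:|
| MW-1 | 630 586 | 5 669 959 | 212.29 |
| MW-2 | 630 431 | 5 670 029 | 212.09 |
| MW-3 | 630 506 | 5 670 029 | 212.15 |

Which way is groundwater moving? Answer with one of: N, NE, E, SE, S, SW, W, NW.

Taking MW-1 as reference: MW-2−MW-1 = (-155, 70, -0.20); MW-3−MW-1 = (-80, 70, -0.14).
Solve a·Δx + b·Δy = Δh: det = (-155)·70 − (-80)·70 = -5250.
∂h/∂x = [(-0.20)·70 − (-0.14)·70] / -5250 = +0.0008000
∂h/∂y = [(-155)·(-0.14) − (-80)·(-0.20)] / -5250 = -0.001086
Flow = −∇h = (-0.0008000 east, +0.001086 north), which points northwest.

NW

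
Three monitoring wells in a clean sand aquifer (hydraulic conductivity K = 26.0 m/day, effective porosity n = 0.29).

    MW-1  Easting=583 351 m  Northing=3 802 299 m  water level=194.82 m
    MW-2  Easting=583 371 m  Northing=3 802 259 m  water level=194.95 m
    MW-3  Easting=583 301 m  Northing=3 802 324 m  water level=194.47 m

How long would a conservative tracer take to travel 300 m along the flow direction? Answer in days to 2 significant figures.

470 days

Differences from MW-1: to MW-2 (Δx, Δy, Δh) = (20, -40, +0.13); to MW-3 = (-50, 25, -0.35).
Solve a·Δx + b·Δy = Δh: det = 20·25 − (-50)·(-40) = -1500.
∂h/∂x = [(+0.13)·25 − (-0.35)·(-40)] / -1500 = +0.007167
∂h/∂y = [20·(-0.35) − (-50)·(+0.13)] / -1500 = +0.0003333
|∇h| = √(0.007167² + 0.0003333²) = 0.007175
Seepage velocity v = K·i/n = 26.0 × 0.007175 / 0.29 = 0.6433 m/day.
t = 300 / 0.6433 = 466.3 days.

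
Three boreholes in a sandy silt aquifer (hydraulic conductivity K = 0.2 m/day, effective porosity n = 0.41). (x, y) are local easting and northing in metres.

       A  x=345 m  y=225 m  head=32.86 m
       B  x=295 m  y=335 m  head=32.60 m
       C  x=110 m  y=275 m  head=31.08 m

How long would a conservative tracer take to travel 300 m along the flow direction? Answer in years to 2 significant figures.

Three-point gradient (reference A): Δ to B = (-50, 110, -0.26), Δ to C = (-235, 50, -1.78).
∂h/∂x = +0.007829, ∂h/∂y = +0.001195 (det = 23350).
|∇h| = √(0.007829² + 0.001195²) = 0.00792
Seepage velocity v = K·i/n = 0.2 × 0.00792 / 0.41 = 0.003863 m/day.
t = 300 / 0.003863 = 7.766e+04 days = 213 years.

210 years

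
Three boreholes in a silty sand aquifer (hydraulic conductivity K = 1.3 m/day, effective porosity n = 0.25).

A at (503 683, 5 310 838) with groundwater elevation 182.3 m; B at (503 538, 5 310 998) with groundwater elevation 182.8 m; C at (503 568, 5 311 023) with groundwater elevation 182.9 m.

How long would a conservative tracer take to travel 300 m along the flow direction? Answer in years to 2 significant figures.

45 years

With h = a·x + b·y + c and A as origin, the differences give:
  (-145)·a + 160·b = +0.5
  (-115)·a + 185·b = +0.6
Eliminate b (×185 and ×160, subtract): -8425·a = -3.50 → a = ∂h/∂x = +0.0004154
Back-substitute: b = ∂h/∂y = +0.003501.
|∇h| = √(0.0004154² + 0.003501²) = 0.003526
Seepage velocity v = K·i/n = 1.3 × 0.003526 / 0.25 = 0.01834 m/day.
t = 300 / 0.01834 = 1.636e+04 days = 44.8 years.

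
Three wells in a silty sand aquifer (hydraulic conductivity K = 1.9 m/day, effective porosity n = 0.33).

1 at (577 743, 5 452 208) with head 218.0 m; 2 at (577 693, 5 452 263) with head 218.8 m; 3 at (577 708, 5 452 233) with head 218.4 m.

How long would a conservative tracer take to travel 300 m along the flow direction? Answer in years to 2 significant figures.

With h = a·x + b·y + c and 1 as origin, the differences give:
  (-50)·a + 55·b = +0.8
  (-35)·a + 25·b = +0.4
Eliminate b (×25 and ×55, subtract): 675·a = -2.00 → a = ∂h/∂x = -0.002963
Back-substitute: b = ∂h/∂y = +0.01185.
|∇h| = √(-0.002963² + 0.01185²) = 0.01221
Seepage velocity v = K·i/n = 1.9 × 0.01221 / 0.33 = 0.0703 m/day.
t = 300 / 0.0703 = 4267 days = 11.7 years.

12 years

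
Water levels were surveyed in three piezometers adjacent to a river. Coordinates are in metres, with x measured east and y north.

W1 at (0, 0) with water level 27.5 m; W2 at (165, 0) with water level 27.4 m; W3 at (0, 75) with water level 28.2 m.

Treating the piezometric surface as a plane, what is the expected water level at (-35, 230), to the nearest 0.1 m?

29.7 m

∂h/∂x = (27.4 − 27.5) / (165 − 0) = -0.0006061
∂h/∂y = (28.2 − 27.5) / (75 − 0) = +0.009333
h(-35, 230) = 27.5 + (-0.0006061)·(-35) + (+0.009333)·(230) = 27.5 +0.021 +2.147 = 29.668 m.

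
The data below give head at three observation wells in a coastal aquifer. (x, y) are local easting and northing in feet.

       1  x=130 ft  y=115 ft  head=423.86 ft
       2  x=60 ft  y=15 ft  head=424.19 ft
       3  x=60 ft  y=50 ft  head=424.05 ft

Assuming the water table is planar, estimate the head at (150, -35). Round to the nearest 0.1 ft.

Three-point gradient (reference 1): Δ to 2 = (-70, -100, +0.33), Δ to 3 = (-70, -65, +0.19).
∂h/∂x = +0.0010000, ∂h/∂y = -0.004000 (det = -2450).
h(150, -35) = 423.86 + (+0.0010000)·(20) + (-0.004000)·(-150) = 423.86 +0.020 +0.600 = 424.480 ft.

424.5 ft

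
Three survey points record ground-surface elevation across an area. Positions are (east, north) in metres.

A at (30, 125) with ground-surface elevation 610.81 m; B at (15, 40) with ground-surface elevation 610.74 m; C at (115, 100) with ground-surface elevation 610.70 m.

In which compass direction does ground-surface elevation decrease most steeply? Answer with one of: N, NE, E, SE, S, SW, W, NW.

Taking A as reference: B−A = (-15, -85, -0.07); C−A = (85, -25, -0.11).
Solve a·Δx + b·Δy = Δz: det = (-15)·(-25) − 85·(-85) = 7600.
∂z/∂x = [(-0.07)·(-25) − (-0.11)·(-85)] / 7600 = -0.0010000
∂z/∂y = [(-15)·(-0.11) − 85·(-0.07)] / 7600 = +0.0010000
Steepest decrease is along −∇f = (+0.0010000 E, -0.0010000 N) → southeast.

SE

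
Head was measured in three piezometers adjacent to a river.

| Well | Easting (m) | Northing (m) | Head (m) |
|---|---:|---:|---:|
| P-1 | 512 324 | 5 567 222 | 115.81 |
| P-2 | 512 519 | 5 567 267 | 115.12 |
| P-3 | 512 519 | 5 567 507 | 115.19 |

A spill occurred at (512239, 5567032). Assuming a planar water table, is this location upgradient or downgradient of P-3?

Differences from P-1: to P-2 (Δx, Δy, Δh) = (195, 45, -0.69); to P-3 = (195, 285, -0.62).
Determinant of the coordinate differences = 195·285 − 195·45 = 46800.
∂h/∂x = [(-0.69)·285 − (-0.62)·45] / 46800 = -0.003606
∂h/∂y = [195·(-0.62) − 195·(-0.69)] / 46800 = +0.0002917
Head at (512239, 5567032) = 115.81 + (-0.003606)·(-85) + (+0.0002917)·(-190) = 116.06 m.
That is higher than the 115.19 m at P-3, so the point is upgradient.

upgradient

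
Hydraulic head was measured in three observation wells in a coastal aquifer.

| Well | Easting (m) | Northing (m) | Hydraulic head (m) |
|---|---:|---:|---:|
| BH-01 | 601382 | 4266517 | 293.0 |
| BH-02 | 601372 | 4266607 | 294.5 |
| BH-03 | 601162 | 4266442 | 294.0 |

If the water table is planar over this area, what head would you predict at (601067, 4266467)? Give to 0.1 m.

Three-point gradient (reference BH-01): Δ to BH-02 = (-10, 90, +1.5), Δ to BH-03 = (-220, -75, +1.0).
∂h/∂x = -0.009854, ∂h/∂y = +0.01557 (det = 20550).
h(601067, 4266467) = 293.0 + (-0.009854)·(-315) + (+0.01557)·(-50) = 293.0 +3.104 -0.779 = 295.325 m.

295.3 m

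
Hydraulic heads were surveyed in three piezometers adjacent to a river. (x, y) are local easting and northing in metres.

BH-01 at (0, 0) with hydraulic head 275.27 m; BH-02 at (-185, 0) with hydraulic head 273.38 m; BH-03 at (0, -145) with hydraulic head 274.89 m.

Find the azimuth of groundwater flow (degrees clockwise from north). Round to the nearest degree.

256°

∂h/∂x = (273.38 − 275.27) / (-185 − 0) = +0.01022
∂h/∂y = (274.89 − 275.27) / (-145 − 0) = +0.002621
Flow direction (−∇h) has components (-0.01022 E, -0.002621 N).
Azimuth = atan2(E, N) = atan2(-0.01022, -0.002621) = 255.6° ≈ 256°.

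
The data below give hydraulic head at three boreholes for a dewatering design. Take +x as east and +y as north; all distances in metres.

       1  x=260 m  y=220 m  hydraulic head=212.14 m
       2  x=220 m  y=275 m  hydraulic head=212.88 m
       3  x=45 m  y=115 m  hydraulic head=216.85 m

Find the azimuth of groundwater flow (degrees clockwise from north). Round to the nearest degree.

085°

With h = a·x + b·y + c and 1 as origin, the differences give:
  (-40)·a + 55·b = +0.74
  (-215)·a + (-105)·b = +4.71
Eliminate b (×(-105) and ×55, subtract): 16025·a = -336.750 → a = ∂h/∂x = -0.02101
Back-substitute: b = ∂h/∂y = -0.001828.
Flow direction (−∇h) has components (+0.02101 E, +0.001828 N).
Azimuth = atan2(E, N) = atan2(+0.02101, +0.001828) = 85.0° ≈ 085°.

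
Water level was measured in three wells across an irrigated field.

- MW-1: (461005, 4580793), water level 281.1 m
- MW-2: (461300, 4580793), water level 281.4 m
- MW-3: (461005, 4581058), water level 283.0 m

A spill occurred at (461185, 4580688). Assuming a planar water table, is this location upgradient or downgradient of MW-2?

∂h/∂x = (281.4 − 281.1) / (461300 − 461005) = +0.001017
∂h/∂y = (283.0 − 281.1) / (4581058 − 4580793) = +0.007170
Head at (461185, 4580688) = 281.1 + (+0.001017)·(180) + (+0.007170)·(-105) = 280.53 m.
That is lower than the 281.4 m at MW-2, so the point is downgradient.

downgradient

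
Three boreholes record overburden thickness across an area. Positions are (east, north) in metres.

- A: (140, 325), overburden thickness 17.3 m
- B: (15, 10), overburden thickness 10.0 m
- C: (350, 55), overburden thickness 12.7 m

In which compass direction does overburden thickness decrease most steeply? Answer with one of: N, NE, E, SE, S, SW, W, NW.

With d = a·x + b·y + c and A as origin, the differences give:
  (-125)·a + (-315)·b = -7.3
  210·a + (-270)·b = -4.6
Eliminate b (×(-270) and ×(-315), subtract): 99900·a = 522.00 → a = ∂d/∂x = +0.005225
Back-substitute: b = ∂d/∂y = +0.02110.
Steepest decrease is along −∇f = (-0.005225 E, -0.02110 N) → south.

S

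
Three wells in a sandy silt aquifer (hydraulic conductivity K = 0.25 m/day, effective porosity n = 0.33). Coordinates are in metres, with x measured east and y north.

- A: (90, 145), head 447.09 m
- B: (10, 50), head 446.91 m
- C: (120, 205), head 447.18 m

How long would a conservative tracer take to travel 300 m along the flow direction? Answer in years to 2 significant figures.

With h = a·x + b·y + c and A as origin, the differences give:
  (-80)·a + (-95)·b = -0.18
  30·a + 60·b = +0.09
Eliminate b (×60 and ×(-95), subtract): -1950·a = -2.250 → a = ∂h/∂x = +0.001154
Back-substitute: b = ∂h/∂y = +0.0009231.
|∇h| = √(0.001154² + 0.0009231²) = 0.001478
Seepage velocity v = K·i/n = 0.25 × 0.001478 / 0.33 = 0.00112 m/day.
t = 300 / 0.00112 = 2.679e+05 days = 733 years.

730 years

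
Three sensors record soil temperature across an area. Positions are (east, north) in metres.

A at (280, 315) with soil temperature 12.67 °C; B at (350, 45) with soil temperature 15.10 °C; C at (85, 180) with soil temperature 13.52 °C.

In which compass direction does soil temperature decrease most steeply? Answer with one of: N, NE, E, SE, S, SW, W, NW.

N

Differences from A: to B (Δx, Δy, Δh) = (70, -270, +2.43); to C = (-195, -135, +0.85).
Solve a·Δx + b·Δy = ΔT: det = 70·(-135) − (-195)·(-270) = -62100.
∂T/∂x = [(+2.43)·(-135) − (+0.85)·(-270)] / -62100 = +0.001587
∂T/∂y = [70·(+0.85) − (-195)·(+2.43)] / -62100 = -0.008589
Steepest decrease is along −∇f = (-0.001587 E, +0.008589 N) → north.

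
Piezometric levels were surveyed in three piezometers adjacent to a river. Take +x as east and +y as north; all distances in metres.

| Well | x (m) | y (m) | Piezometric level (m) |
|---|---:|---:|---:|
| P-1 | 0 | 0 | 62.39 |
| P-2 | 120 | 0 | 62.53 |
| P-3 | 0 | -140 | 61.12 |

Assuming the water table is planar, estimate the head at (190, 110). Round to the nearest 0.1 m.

∂h/∂x = (62.53 − 62.39) / (120 − 0) = +0.001167
∂h/∂y = (61.12 − 62.39) / (-140 − 0) = +0.009071
h(190, 110) = 62.39 + (+0.001167)·(190) + (+0.009071)·(110) = 62.39 +0.222 +0.998 = 63.610 m.

63.6 m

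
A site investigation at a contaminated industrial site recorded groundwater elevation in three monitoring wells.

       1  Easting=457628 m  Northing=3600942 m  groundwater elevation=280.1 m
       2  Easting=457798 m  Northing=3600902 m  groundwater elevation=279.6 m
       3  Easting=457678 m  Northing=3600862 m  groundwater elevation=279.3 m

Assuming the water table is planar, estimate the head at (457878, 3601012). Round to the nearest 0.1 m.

Taking 1 as reference: 2−1 = (170, -40, -0.5); 3−1 = (50, -80, -0.8).
Solve a·Δx + b·Δy = Δh: det = 170·(-80) − 50·(-40) = -11600.
∂h/∂x = [(-0.5)·(-80) − (-0.8)·(-40)] / -11600 = -0.0006897
∂h/∂y = [170·(-0.8) − 50·(-0.5)] / -11600 = +0.009569
h(457878, 3601012) = 280.1 + (-0.0006897)·(250) + (+0.009569)·(70) = 280.1 -0.172 +0.670 = 280.597 m.

280.6 m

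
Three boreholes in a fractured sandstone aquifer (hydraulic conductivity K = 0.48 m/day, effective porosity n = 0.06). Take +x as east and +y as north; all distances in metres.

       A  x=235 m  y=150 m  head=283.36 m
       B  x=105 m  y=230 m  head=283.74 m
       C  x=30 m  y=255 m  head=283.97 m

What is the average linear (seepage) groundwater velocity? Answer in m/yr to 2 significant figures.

With h = a·x + b·y + c and A as origin, the differences give:
  (-130)·a + 80·b = +0.38
  (-205)·a + 105·b = +0.61
Eliminate b (×105 and ×80, subtract): 2750·a = -8.900 → a = ∂h/∂x = -0.003236
Back-substitute: b = ∂h/∂y = -0.0005091.
|∇h| = √(-0.003236² + -0.0005091²) = 0.003276
Seepage velocity v = K·i/n = 0.48 × 0.003276 / 0.06 = 0.02621 m/day = 9.573 m/yr.

9.6 m/yr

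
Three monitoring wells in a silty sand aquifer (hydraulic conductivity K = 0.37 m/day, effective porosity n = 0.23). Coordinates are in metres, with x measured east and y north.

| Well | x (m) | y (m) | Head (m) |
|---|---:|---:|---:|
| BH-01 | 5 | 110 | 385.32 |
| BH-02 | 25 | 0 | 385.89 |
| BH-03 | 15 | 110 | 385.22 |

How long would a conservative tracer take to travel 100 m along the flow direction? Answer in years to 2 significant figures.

14 years

With h = a·x + b·y + c and BH-01 as origin, the differences give:
  20·a + (-110)·b = +0.57
  10·a + 0·b = -0.10
Eliminate b (×0 and ×(-110), subtract): 1100·a = -11.000 → a = ∂h/∂x = -0.010000
Back-substitute: b = ∂h/∂y = -0.007000.
|∇h| = √(-0.010000² + -0.007000²) = 0.01221
Seepage velocity v = K·i/n = 0.37 × 0.01221 / 0.23 = 0.01964 m/day.
t = 100 / 0.01964 = 5092 days = 13.9 years.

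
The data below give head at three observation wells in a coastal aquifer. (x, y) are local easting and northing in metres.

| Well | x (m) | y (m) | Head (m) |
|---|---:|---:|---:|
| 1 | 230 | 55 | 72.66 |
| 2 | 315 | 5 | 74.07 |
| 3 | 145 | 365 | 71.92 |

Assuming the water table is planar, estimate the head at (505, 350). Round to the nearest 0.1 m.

78.4 m

Taking 1 as reference: 2−1 = (85, -50, +1.41); 3−1 = (-85, 310, -0.74).
Solve a·Δx + b·Δy = Δh: det = 85·310 − (-85)·(-50) = 22100.
∂h/∂x = [(+1.41)·310 − (-0.74)·(-50)] / 22100 = +0.01810
∂h/∂y = [85·(-0.74) − (-85)·(+1.41)] / 22100 = +0.002577
h(505, 350) = 72.66 + (+0.01810)·(275) + (+0.002577)·(295) = 72.66 +4.979 +0.760 = 78.399 m.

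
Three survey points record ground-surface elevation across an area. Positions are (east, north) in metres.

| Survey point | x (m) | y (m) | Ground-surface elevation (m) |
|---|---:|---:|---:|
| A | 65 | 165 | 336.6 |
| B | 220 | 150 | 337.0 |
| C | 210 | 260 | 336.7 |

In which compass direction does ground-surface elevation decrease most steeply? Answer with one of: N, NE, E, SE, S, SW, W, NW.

NW

Differences from A: to B (Δx, Δy, Δh) = (155, -15, +0.4); to C = (145, 95, +0.1).
Determinant of the coordinate differences = 155·95 − 145·(-15) = 16900.
∂z/∂x = [(+0.4)·95 − (+0.1)·(-15)] / 16900 = +0.002337
∂z/∂y = [155·(+0.1) − 145·(+0.4)] / 16900 = -0.002515
Steepest decrease is along −∇f = (-0.002337 E, +0.002515 N) → northwest.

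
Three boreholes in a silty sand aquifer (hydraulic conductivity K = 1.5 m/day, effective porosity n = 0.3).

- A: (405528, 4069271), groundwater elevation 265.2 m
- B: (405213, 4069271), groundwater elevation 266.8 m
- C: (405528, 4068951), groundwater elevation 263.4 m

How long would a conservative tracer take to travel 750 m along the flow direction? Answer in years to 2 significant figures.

54 years

∂h/∂x = (266.8 − 265.2) / (405213 − 405528) = -0.005079
∂h/∂y = (263.4 − 265.2) / (4068951 − 4069271) = +0.005625
|∇h| = √(-0.005079² + 0.005625²) = 0.007579
Seepage velocity v = K·i/n = 1.5 × 0.007579 / 0.3 = 0.0379 m/day.
t = 750 / 0.0379 = 1.979e+04 days = 54.2 years.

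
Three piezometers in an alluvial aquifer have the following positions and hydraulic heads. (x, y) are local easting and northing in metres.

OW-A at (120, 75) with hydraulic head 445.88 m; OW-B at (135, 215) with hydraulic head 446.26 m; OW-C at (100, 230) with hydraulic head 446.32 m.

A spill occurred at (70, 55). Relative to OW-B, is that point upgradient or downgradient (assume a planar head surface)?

Differences from OW-A: to OW-B (Δx, Δy, Δh) = (15, 140, +0.38); to OW-C = (-20, 155, +0.44).
Solve a·Δx + b·Δy = Δh: det = 15·155 − (-20)·140 = 5125.
∂h/∂x = [(+0.38)·155 − (+0.44)·140] / 5125 = -0.0005268
∂h/∂y = [15·(+0.44) − (-20)·(+0.38)] / 5125 = +0.002771
Head at (70, 55) = 445.88 + (-0.0005268)·(-50) + (+0.002771)·(-20) = 445.85 m.
That is lower than the 446.26 m at OW-B, so the point is downgradient.

downgradient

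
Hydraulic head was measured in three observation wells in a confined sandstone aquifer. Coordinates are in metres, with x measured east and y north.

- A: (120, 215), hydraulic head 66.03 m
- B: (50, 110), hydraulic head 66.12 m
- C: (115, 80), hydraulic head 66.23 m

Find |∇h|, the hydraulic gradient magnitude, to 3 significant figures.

0.00181

Differences from A: to B (Δx, Δy, Δh) = (-70, -105, +0.09); to C = (-5, -135, +0.20).
Determinant of the coordinate differences = (-70)·(-135) − (-5)·(-105) = 8925.
∂h/∂x = [(+0.09)·(-135) − (+0.20)·(-105)] / 8925 = +0.0009916
∂h/∂y = [(-70)·(+0.20) − (-5)·(+0.09)] / 8925 = -0.001518
|∇h| = √(0.0009916² + -0.001518²) = 0.001813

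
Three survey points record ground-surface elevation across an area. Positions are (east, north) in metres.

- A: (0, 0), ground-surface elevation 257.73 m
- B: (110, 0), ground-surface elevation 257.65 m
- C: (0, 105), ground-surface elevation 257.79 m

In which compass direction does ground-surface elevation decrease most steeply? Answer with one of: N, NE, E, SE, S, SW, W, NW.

SE

∂z/∂x = (257.65 − 257.73) / (110 − 0) = -0.0007273
∂z/∂y = (257.79 − 257.73) / (105 − 0) = +0.0005714
Steepest decrease is along −∇f = (+0.0007273 E, -0.0005714 N) → southeast.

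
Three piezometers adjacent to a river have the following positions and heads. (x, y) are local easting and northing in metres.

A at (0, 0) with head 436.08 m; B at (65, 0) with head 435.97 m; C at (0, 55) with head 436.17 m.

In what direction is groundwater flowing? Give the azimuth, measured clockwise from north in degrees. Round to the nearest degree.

∂h/∂x = (435.97 − 436.08) / (65 − 0) = -0.001692
∂h/∂y = (436.17 − 436.08) / (55 − 0) = +0.001636
Flow direction (−∇h) has components (+0.001692 E, -0.001636 N).
Azimuth = atan2(E, N) = atan2(+0.001692, -0.001636) = 134.0° ≈ 134°.

134°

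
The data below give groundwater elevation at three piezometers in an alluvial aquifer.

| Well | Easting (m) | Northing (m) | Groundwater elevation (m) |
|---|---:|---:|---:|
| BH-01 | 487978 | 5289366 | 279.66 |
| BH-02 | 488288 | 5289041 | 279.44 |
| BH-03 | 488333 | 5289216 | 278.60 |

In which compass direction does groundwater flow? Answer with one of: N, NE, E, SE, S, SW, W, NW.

Differences from BH-01: to BH-02 (Δx, Δy, Δh) = (310, -325, -0.22); to BH-03 = (355, -150, -1.06).
Solve a·Δx + b·Δy = Δh: det = 310·(-150) − 355·(-325) = 68875.
∂h/∂x = [(-0.22)·(-150) − (-1.06)·(-325)] / 68875 = -0.004523
∂h/∂y = [310·(-1.06) − 355·(-0.22)] / 68875 = -0.003637
Flow = −∇h = (+0.004523 east, +0.003637 north), which points northeast.

NE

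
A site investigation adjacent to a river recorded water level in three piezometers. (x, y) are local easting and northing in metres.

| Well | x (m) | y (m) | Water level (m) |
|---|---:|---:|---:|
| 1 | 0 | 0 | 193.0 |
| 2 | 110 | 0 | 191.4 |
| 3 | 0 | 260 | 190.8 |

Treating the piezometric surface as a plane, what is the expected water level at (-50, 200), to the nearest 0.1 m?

192.0 m

∂h/∂x = (191.4 − 193.0) / (110 − 0) = -0.01455
∂h/∂y = (190.8 − 193.0) / (260 − 0) = -0.008462
h(-50, 200) = 193.0 + (-0.01455)·(-50) + (-0.008462)·(200) = 193.0 +0.727 -1.692 = 192.035 m.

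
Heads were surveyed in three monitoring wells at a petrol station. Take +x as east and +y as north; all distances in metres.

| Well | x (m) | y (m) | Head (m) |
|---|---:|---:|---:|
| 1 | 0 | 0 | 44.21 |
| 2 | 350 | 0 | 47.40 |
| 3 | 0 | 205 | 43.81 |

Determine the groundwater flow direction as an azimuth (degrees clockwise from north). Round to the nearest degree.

282°

∂h/∂x = (47.40 − 44.21) / (350 − 0) = +0.009114
∂h/∂y = (43.81 − 44.21) / (205 − 0) = -0.001951
Flow direction (−∇h) has components (-0.009114 E, +0.001951 N).
Azimuth = atan2(E, N) = atan2(-0.009114, +0.001951) = 282.1° ≈ 282°.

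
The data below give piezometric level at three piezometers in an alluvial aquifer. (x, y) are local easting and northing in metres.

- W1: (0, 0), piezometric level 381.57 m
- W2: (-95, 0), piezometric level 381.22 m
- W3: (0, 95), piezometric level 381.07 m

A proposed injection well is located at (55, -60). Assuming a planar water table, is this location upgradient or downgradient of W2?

∂h/∂x = (381.22 − 381.57) / (-95 − 0) = +0.003684
∂h/∂y = (381.07 − 381.57) / (95 − 0) = -0.005263
Head at (55, -60) = 381.57 + (+0.003684)·(55) + (-0.005263)·(-60) = 382.09 m.
That is higher than the 381.22 m at W2, so the point is upgradient.

upgradient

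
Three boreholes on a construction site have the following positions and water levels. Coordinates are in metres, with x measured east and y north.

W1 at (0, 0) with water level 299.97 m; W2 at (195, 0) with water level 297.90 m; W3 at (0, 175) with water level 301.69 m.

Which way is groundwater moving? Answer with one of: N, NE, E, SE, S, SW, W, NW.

∂h/∂x = (297.90 − 299.97) / (195 − 0) = -0.01062
∂h/∂y = (301.69 − 299.97) / (175 − 0) = +0.009829
Flow = −∇h = (+0.01062 east, -0.009829 north), which points southeast.

SE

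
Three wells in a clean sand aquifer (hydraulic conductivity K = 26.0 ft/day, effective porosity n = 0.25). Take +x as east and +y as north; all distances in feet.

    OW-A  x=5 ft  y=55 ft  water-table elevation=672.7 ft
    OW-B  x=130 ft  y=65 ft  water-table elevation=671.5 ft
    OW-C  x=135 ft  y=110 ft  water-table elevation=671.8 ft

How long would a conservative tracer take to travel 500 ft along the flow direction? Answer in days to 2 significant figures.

With h = a·x + b·y + c and OW-A as origin, the differences give:
  125·a + 10·b = -1.2
  130·a + 55·b = -0.9
Eliminate b (×55 and ×10, subtract): 5575·a = -57.00 → a = ∂h/∂x = -0.01022
Back-substitute: b = ∂h/∂y = +0.007803.
|∇h| = √(-0.01022² + 0.007803²) = 0.01286
Seepage velocity v = K·i/n = 26.0 × 0.01286 / 0.25 = 1.337 ft/day.
t = 500 / 1.337 = 374 days.

370 days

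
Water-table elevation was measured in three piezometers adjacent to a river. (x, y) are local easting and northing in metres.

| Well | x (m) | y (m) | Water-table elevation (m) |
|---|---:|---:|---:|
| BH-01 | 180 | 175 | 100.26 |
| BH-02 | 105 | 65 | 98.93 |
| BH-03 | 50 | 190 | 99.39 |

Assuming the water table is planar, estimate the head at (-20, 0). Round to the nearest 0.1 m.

Taking BH-01 as reference: BH-02−BH-01 = (-75, -110, -1.33); BH-03−BH-01 = (-130, 15, -0.87).
Solve a·Δx + b·Δy = Δh: det = (-75)·15 − (-130)·(-110) = -15425.
∂h/∂x = [(-1.33)·15 − (-0.87)·(-110)] / -15425 = +0.007498
∂h/∂y = [(-75)·(-0.87) − (-130)·(-1.33)] / -15425 = +0.006979
h(-20, 0) = 100.26 + (+0.007498)·(-200) + (+0.006979)·(-175) = 100.26 -1.500 -1.221 = 97.539 m.

97.5 m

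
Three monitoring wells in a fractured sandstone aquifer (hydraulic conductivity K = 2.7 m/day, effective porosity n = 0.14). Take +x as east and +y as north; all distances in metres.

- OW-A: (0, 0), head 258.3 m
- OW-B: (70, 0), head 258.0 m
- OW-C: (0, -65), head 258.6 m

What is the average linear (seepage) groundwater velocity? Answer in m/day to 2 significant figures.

∂h/∂x = (258.0 − 258.3) / (70 − 0) = -0.004286
∂h/∂y = (258.6 − 258.3) / (-65 − 0) = -0.004615
|∇h| = √(-0.004286² + -0.004615²) = 0.006298
Seepage velocity v = K·i/n = 2.7 × 0.006298 / 0.14 = 0.1215 m/day.

0.12 m/day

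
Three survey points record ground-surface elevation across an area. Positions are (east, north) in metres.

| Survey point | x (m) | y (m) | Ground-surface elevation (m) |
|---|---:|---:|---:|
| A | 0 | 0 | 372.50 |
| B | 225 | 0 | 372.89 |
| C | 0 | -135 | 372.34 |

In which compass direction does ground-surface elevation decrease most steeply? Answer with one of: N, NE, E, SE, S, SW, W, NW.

SW

∂z/∂x = (372.89 − 372.50) / (225 − 0) = +0.001733
∂z/∂y = (372.34 − 372.50) / (-135 − 0) = +0.001185
Steepest decrease is along −∇f = (-0.001733 E, -0.001185 N) → southwest.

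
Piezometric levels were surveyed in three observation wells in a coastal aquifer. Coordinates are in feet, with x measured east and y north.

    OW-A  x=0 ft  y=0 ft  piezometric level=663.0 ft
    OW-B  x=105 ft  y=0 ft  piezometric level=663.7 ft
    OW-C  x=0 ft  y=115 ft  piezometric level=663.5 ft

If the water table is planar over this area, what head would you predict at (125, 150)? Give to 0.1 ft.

664.5 ft

∂h/∂x = (663.7 − 663.0) / (105 − 0) = +0.006667
∂h/∂y = (663.5 − 663.0) / (115 − 0) = +0.004348
h(125, 150) = 663.0 + (+0.006667)·(125) + (+0.004348)·(150) = 663.0 +0.833 +0.652 = 664.486 ft.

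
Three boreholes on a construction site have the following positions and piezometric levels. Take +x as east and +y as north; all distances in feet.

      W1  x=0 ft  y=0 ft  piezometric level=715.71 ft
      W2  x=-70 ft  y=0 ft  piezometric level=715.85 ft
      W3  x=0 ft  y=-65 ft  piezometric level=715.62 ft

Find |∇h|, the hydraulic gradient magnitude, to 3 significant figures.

∂h/∂x = (715.85 − 715.71) / (-70 − 0) = -0.002000
∂h/∂y = (715.62 − 715.71) / (-65 − 0) = +0.001385
|∇h| = √(-0.002000² + 0.001385²) = 0.002433

0.00243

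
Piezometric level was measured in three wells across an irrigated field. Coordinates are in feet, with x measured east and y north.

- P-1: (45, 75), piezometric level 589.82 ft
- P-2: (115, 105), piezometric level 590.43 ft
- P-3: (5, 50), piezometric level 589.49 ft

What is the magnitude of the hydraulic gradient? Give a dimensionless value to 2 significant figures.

0.010

Differences from P-1: to P-2 (Δx, Δy, Δh) = (70, 30, +0.61); to P-3 = (-40, -25, -0.33).
Determinant of the coordinate differences = 70·(-25) − (-40)·30 = -550.
∂h/∂x = [(+0.61)·(-25) − (-0.33)·30] / -550 = +0.009727
∂h/∂y = [70·(-0.33) − (-40)·(+0.61)] / -550 = -0.002364
|∇h| = √(0.009727² + -0.002364²) = 0.01001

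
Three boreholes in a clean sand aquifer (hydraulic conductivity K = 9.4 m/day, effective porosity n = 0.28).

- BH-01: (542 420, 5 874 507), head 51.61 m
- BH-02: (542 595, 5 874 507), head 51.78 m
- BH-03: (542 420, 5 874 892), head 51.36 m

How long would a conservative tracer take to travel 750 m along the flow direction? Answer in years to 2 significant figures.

52 years

∂h/∂x = (51.78 − 51.61) / (542595 − 542420) = +0.0009714
∂h/∂y = (51.36 − 51.61) / (5874892 − 5874507) = -0.0006494
|∇h| = √(0.0009714² + -0.0006494²) = 0.001168
Seepage velocity v = K·i/n = 9.4 × 0.001168 / 0.28 = 0.03921 m/day.
t = 750 / 0.03921 = 1.913e+04 days = 52.4 years.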